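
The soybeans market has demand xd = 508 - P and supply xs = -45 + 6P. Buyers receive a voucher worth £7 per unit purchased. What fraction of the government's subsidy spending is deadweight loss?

DWL / government spending = 1/145

Pre-subsidy: 508 - P = -45 + 6P gives P* = 79, x* = 429.
With the rebate, buyers effectively pay Pb = Ps − 7, where Ps is the price sellers receive.
Demand in terms of Ps becomes xd = 508 − 1(Ps − 7) = 515 - Ps. Setting this equal to supply: 515 - Ps = -45 + 6Ps, so Ps = 80.
Buyers pay Pb = 80 − 7 = 73; x' = -45 + 6·80 = 435.
ΔCS = ½(429 + 435)(79 − 73) = 2592; ΔPS = ½(429 + 435)(80 − 79) = 432.
Government spending = 7 × 435 = 3045.
DWL = ½ × 7 × (435 − 429) = 21; fraction = 21 / 3045 = 1/145.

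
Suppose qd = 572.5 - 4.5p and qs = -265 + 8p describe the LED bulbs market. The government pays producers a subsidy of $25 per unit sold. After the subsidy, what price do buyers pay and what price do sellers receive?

Buyers pay $51; sellers receive $76

Pre-subsidy: 572.5 - 4.5p = -265 + 8p gives p* = 67, q* = 271.
With the subsidy, sellers receive ps = pb + 25 for each unit, where pb is the price buyers pay.
Supply in terms of pb becomes qs = -265 + 8(pb + 25) = -65 + 8pb. Setting this equal to demand: 572.5 - 4.5pb = -65 + 8pb, so pb = 51.
Sellers receive ps = 51 + 25 = 76; q' = 572.5 − 4.5·51 = 343.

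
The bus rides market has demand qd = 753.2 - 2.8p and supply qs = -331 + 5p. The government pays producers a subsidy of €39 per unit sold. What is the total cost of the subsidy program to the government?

Government cost = €16926

Pre-subsidy: 753.2 - 2.8p = -331 + 5p gives p* = 139, q* = 364.
With the subsidy, sellers receive ps = pb + 39 for each unit, where pb is the price buyers pay.
Supply in terms of pb becomes qs = -331 + 5(pb + 39) = -136 + 5pb. Setting this equal to demand: 753.2 - 2.8pb = -136 + 5pb, so pb = 114.
Sellers receive ps = 114 + 39 = 153; q' = 753.2 − 2.8·114 = 434.
Government outlay = subsidy × quantity = 39 × 434 = 16926.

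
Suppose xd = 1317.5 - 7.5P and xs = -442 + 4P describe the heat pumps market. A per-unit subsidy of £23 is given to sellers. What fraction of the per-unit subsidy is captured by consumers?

Consumer share = 8/23

Pre-subsidy: 1317.5 - 7.5P = -442 + 4P gives P* = 153, x* = 170.
With the subsidy, sellers receive Ps = Pb + 23 for each unit, where Pb is the price buyers pay.
Supply in terms of Pb becomes xs = -442 + 4(Pb + 23) = -350 + 4Pb. Setting this equal to demand: 1317.5 - 7.5Pb = -350 + 4Pb, so Pb = 145.
Sellers receive Ps = 145 + 23 = 168; x' = 1317.5 − 7.5·145 = 230.
Buyers' price falls by P* − Pb = 153 − 145 = 8; sellers' price rises by Ps − P* = 168 − 153 = 15.
So consumers capture 8/23 = 8/23 of each unit of subsidy.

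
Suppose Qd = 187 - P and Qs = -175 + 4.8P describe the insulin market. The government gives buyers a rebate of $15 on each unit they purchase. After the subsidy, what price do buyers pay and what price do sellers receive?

Buyers pay $50; sellers receive $65

Pre-subsidy: 187 - P = -175 + 4.8P gives P* = 1810/29, Q* = 3613/29.
With the rebate, buyers effectively pay Pb = Ps − 15, where Ps is the price sellers receive.
Demand in terms of Ps becomes Qd = 187 − 1(Ps − 15) = 202 - Ps. Setting this equal to supply: 202 - Ps = -175 + 4.8Ps, so Ps = 65.
Buyers pay Pb = 65 − 15 = 50; Q' = -175 + 4.8·65 = 137.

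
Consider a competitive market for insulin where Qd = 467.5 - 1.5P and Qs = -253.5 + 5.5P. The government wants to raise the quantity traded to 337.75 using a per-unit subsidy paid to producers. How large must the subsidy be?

At Q = 337.75, invert demand for the buyer price: Pb = (467.5 − 337.75)/1.5 = 86.5; invert supply for the seller price: Ps = (337.75 − (-253.5))/5.5 = 107.5.
The subsidy must fill the gap: s = Ps − Pb = 107.5 − 86.5 = 21.

Required subsidy s = 21 per unit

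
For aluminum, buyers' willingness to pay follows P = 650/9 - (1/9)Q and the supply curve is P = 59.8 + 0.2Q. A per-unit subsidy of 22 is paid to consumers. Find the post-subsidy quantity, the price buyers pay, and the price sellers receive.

Q' = 1549/14; buyers pay 839/14; sellers receive 1147/14

Pre-subsidy: 650/9 - (1/9)Q = 59.8 + 0.2Q gives Q* = 559/14 and P* = 949/14.
With the rebate, buyers effectively pay Pb = Ps − 22, where Ps is the price sellers receive.
On the curves, Pb = 650/9 - (1/9)Q and Ps = 59.8 + 0.2Q; the wedge Ps − Pb = 22 gives 59.8 + 0.2Q − (650/9 - (1/9)Q) = 22, so Q' = 1549/14.
Then Pb = 650/9 − (1/9)·(1549/14) = 839/14 and Ps = 59.8 + 0.2·(1549/14) = 1147/14.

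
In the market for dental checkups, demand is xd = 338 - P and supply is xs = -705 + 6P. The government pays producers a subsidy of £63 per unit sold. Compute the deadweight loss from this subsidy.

Deadweight loss = £1701

Pre-subsidy: 338 - P = -705 + 6P gives P* = 149, x* = 189.
With the subsidy, sellers receive Ps = Pb + 63 for each unit, where Pb is the price buyers pay.
Supply in terms of Pb becomes xs = -705 + 6(Pb + 63) = -327 + 6Pb. Setting this equal to demand: 338 - Pb = -327 + 6Pb, so Pb = 95.
Sellers receive Ps = 95 + 63 = 158; x' = 338 − 1·95 = 243.
The subsidy expands output by 243 − 189 = 54 past the efficient level; on those units the gap between marginal cost and willingness to pay runs from 0 up to 63.
DWL = ½ × 63 × 54 = 1701.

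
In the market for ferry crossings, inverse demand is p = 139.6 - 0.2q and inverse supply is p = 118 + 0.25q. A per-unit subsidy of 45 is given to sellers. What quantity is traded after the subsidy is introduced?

Pre-subsidy: 139.6 - 0.2q = 118 + 0.25q gives q* = 48 and p* = 130.
With the subsidy, sellers receive ps = pb + 45 for each unit, where pb is the price buyers pay.
On the curves, pb = 139.6 - 0.2q and ps = 118 + 0.25q; the wedge ps − pb = 45 gives 118 + 0.25q − (139.6 - 0.2q) = 45, so q' = 148.
Then pb = 139.6 − 0.2·148 = 110 and ps = 118 + 0.25·148 = 155.

q' = 148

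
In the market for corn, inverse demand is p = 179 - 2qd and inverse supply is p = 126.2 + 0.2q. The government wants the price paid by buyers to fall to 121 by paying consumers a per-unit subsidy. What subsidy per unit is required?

Required subsidy s = 11 per unit

At a buyer price of 121, quantity demanded is 89.5 − 0.5·121 = 29.
Sellers supply 29 only when they receive ps = 126.2 + 0.2·29 = 132.
s = ps − pb = 132 − 121 = 11.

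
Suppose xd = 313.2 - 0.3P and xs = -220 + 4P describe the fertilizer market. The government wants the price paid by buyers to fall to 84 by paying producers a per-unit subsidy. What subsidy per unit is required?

At a buyer price of 84, quantity demanded is 313.2 − 0.3·84 = 288.
Sellers supply 288 only when they receive Ps with -220 + 4·Ps = 288, i.e. Ps = 127.
s = Ps − Pb = 127 − 84 = 43.

Required subsidy s = 43 per unit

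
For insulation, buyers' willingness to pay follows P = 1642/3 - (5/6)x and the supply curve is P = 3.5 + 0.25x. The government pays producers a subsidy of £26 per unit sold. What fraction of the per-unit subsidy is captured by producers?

Pre-subsidy: 1642/3 - (5/6)x = 3.5 + 0.25x gives x* = 502 and P* = 129.
With the subsidy, sellers receive Ps = Pb + 26 for each unit, where Pb is the price buyers pay.
On the curves, Pb = 1642/3 - (5/6)x and Ps = 3.5 + 0.25x; the wedge Ps − Pb = 26 gives 3.5 + 0.25x − (1642/3 - (5/6)x) = 26, so x' = 526.
Then Pb = 1642/3 − (5/6)·526 = 109 and Ps = 3.5 + 0.25·526 = 135.
Buyers' price falls by P* − Pb = 129 − 109 = 20; sellers' price rises by Ps − P* = 135 − 129 = 6.
So producers capture 6/26 = 3/13 of each unit of subsidy.

Producer share = 3/13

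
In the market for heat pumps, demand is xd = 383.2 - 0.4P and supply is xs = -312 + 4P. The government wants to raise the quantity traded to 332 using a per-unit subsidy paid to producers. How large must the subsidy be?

At x = 332, invert demand for the buyer price: Pb = (383.2 − 332)/0.4 = 128; invert supply for the seller price: Ps = (332 − (-312))/4 = 161.
The subsidy must fill the gap: s = Ps − Pb = 161 − 128 = 33.

Required subsidy s = 33 per unit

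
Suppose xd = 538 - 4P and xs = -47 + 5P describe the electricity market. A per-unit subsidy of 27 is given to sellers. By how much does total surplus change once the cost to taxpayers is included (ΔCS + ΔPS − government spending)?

Net change in total surplus = -810

Pre-subsidy: 538 - 4P = -47 + 5P gives P* = 65, x* = 278.
With the subsidy, sellers receive Ps = Pb + 27 for each unit, where Pb is the price buyers pay.
Supply in terms of Pb becomes xs = -47 + 5(Pb + 27) = 88 + 5Pb. Setting this equal to demand: 538 - 4Pb = 88 + 5Pb, so Pb = 50.
Sellers receive Ps = 50 + 27 = 77; x' = 538 − 4·50 = 338.
ΔCS = ½(278 + 338)(65 − 50) = 4620; ΔPS = ½(278 + 338)(77 − 65) = 3696.
Government spending = 27 × 338 = 9126.
Net change = 4620 + 3696 − 9126 = -810. The loss equals the DWL triangle ½·27·60.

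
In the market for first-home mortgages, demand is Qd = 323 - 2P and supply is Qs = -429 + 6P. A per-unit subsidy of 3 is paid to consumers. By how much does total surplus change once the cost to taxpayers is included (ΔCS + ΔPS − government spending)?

Pre-subsidy: 323 - 2P = -429 + 6P gives P* = 94, Q* = 135.
With the rebate, buyers effectively pay Pb = Ps − 3, where Ps is the price sellers receive.
Demand in terms of Ps becomes Qd = 323 − 2(Ps − 3) = 329 - 2Ps. Setting this equal to supply: 329 - 2Ps = -429 + 6Ps, so Ps = 94.75.
Buyers pay Pb = 94.75 − 3 = 91.75; Q' = -429 + 6·94.75 = 139.5.
ΔCS = ½(135 + 139.5)(94 − 91.75) = 308.8125; ΔPS = ½(135 + 139.5)(94.75 − 94) = 102.9375.
Government spending = 3 × 139.5 = 418.5.
Net change = 308.8125 + 102.9375 − 418.5 = -6.75. The loss equals the DWL triangle ½·3·4.5.

Net change in total surplus = -6.75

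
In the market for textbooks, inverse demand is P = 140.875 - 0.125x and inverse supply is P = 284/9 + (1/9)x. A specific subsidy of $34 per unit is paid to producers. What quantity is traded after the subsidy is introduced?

x' = 607

Pre-subsidy: 140.875 - 0.125x = 284/9 + (1/9)x gives x* = 463 and P* = 83.
With the subsidy, sellers receive Ps = Pb + 34 for each unit, where Pb is the price buyers pay.
On the curves, Pb = 140.875 - 0.125x and Ps = 284/9 + (1/9)x; the wedge Ps − Pb = 34 gives 284/9 + (1/9)x − (140.875 - 0.125x) = 34, so x' = 607.
Then Pb = 140.875 − 0.125·607 = 65 and Ps = 284/9 + (1/9)·607 = 99.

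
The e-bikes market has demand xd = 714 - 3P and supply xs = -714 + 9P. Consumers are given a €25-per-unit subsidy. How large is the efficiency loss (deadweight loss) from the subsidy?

Pre-subsidy: 714 - 3P = -714 + 9P gives P* = 119, x* = 357.
With the rebate, buyers effectively pay Pb = Ps − 25, where Ps is the price sellers receive.
Demand in terms of Ps becomes xd = 714 − 3(Ps − 25) = 789 - 3Ps. Setting this equal to supply: 789 - 3Ps = -714 + 9Ps, so Ps = 125.25.
Buyers pay Pb = 125.25 − 25 = 100.25; x' = -714 + 9·125.25 = 413.25.
The subsidy expands output by 413.25 − 357 = 56.25 past the efficient level; on those units the gap between marginal cost and willingness to pay runs from 0 up to 25.
DWL = ½ × 25 × 56.25 = 703.125.

Deadweight loss = €703.125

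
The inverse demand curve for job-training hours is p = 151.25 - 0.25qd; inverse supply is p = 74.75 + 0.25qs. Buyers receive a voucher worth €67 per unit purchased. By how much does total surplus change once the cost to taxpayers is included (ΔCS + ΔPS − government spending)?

Pre-subsidy: 151.25 - 0.25q = 74.75 + 0.25q gives q* = 153 and p* = 113.
With the rebate, buyers effectively pay pb = ps − 67, where ps is the price sellers receive.
On the curves, pb = 151.25 - 0.25q and ps = 74.75 + 0.25q; the wedge ps − pb = 67 gives 74.75 + 0.25q − (151.25 - 0.25q) = 67, so q' = 287.
Then pb = 151.25 − 0.25·287 = 79.5 and ps = 74.75 + 0.25·287 = 146.5.
ΔCS = ½(153 + 287)(113 − 79.5) = 7370; ΔPS = ½(153 + 287)(146.5 − 113) = 7370.
Government spending = 67 × 287 = 19229.
Net change = 7370 + 7370 − 19229 = -4489. The loss equals the DWL triangle ½·67·134.

Net change in total surplus = -€4489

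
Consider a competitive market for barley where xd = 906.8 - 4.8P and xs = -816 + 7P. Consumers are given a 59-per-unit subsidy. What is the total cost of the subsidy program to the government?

Government cost = 22066

Pre-subsidy: 906.8 - 4.8P = -816 + 7P gives P* = 146, x* = 206.
With the rebate, buyers effectively pay Pb = Ps − 59, where Ps is the price sellers receive.
Demand in terms of Ps becomes xd = 906.8 − 4.8(Ps − 59) = 1190 - 4.8Ps. Setting this equal to supply: 1190 - 4.8Ps = -816 + 7Ps, so Ps = 170.
Buyers pay Pb = 170 − 59 = 111; x' = -816 + 7·170 = 374.
Government outlay = subsidy × quantity = 59 × 374 = 22066.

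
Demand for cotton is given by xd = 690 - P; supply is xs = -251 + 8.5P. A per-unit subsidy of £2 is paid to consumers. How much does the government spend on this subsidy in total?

Government cost = 22524/19

Pre-subsidy: 690 - P = -251 + 8.5P gives P* = 1882/19, x* = 11228/19.
With the rebate, buyers effectively pay Pb = Ps − 2, where Ps is the price sellers receive.
Demand in terms of Ps becomes xd = 690 − 1(Ps − 2) = 692 - Ps. Setting this equal to supply: 692 - Ps = -251 + 8.5Ps, so Ps = 1886/19.
Buyers pay Pb = 1886/19 − 2 = 1848/19; x' = -251 + 8.5·(1886/19) = 11262/19.
Government outlay = subsidy × quantity = 2 × 11262/19 = 22524/19.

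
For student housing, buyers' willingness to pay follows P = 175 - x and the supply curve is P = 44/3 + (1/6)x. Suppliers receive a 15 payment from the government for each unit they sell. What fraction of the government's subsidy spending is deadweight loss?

Pre-subsidy: 175 - x = 44/3 + (1/6)x gives x* = 962/7 and P* = 263/7.
With the subsidy, sellers receive Ps = Pb + 15 for each unit, where Pb is the price buyers pay.
On the curves, Pb = 175 - x and Ps = 44/3 + (1/6)x; the wedge Ps − Pb = 15 gives 44/3 + (1/6)x − (175 - x) = 15, so x' = 1052/7.
Then Pb = 175 − 1·(1052/7) = 173/7 and Ps = 44/3 + (1/6)·(1052/7) = 278/7.
ΔCS = ½(962/7 + 1052/7)(263/7 − 173/7) = 90630/49; ΔPS = ½(962/7 + 1052/7)(278/7 − 263/7) = 15105/49.
Government spending = 15 × 1052/7 = 15780/7.
DWL = ½ × 15 × (1052/7 − 962/7) = 675/7; fraction = (675/7) / (15780/7) = 45/1052.

DWL / government spending = 45/1052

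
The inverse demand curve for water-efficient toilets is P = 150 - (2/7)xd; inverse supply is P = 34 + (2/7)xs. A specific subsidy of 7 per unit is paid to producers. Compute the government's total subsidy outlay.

Pre-subsidy: 150 - (2/7)x = 34 + (2/7)x gives x* = 203 and P* = 92.
With the subsidy, sellers receive Ps = Pb + 7 for each unit, where Pb is the price buyers pay.
On the curves, Pb = 150 - (2/7)x and Ps = 34 + (2/7)x; the wedge Ps − Pb = 7 gives 34 + (2/7)x − (150 - (2/7)x) = 7, so x' = 215.25.
Then Pb = 150 − (2/7)·215.25 = 88.5 and Ps = 34 + (2/7)·215.25 = 95.5.
Government outlay = subsidy × quantity = 7 × 215.25 = 1506.75.

Government cost = 1506.75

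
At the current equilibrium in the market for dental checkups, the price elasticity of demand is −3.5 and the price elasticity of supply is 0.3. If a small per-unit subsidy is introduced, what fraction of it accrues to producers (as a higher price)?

Producer share = 35/38

For a small subsidy around the equilibrium, the benefit split depends on the relative slopes, which at a point are proportional to the elasticities.
Buyer share = εs/(εs + |εd|) = 0.3/(0.3 + 3.5) = 3/38; seller share = |εd|/(εs + |εd|) = 35/38.
So producers capture 35/38 of the subsidy.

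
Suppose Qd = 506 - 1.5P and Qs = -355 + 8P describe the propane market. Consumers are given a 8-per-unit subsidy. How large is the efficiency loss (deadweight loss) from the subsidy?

Deadweight loss = 768/19

Pre-subsidy: 506 - 1.5P = -355 + 8P gives P* = 1722/19, Q* = 7031/19.
With the rebate, buyers effectively pay Pb = Ps − 8, where Ps is the price sellers receive.
Demand in terms of Ps becomes Qd = 506 − 1.5(Ps − 8) = 518 - 1.5Ps. Setting this equal to supply: 518 - 1.5Ps = -355 + 8Ps, so Ps = 1746/19.
Buyers pay Pb = 1746/19 − 8 = 1594/19; Q' = -355 + 8·(1746/19) = 7223/19.
The subsidy expands output by 7223/19 − 7031/19 = 192/19 past the efficient level; on those units the gap between marginal cost and willingness to pay runs from 0 up to 8.
DWL = ½ × 8 × 192/19 = 768/19.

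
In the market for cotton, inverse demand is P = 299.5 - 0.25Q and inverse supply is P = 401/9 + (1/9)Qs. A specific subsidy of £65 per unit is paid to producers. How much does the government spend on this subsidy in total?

Pre-subsidy: 299.5 - 0.25Q = 401/9 + (1/9)Q gives Q* = 706 and P* = 123.
With the subsidy, sellers receive Ps = Pb + 65 for each unit, where Pb is the price buyers pay.
On the curves, Pb = 299.5 - 0.25Q and Ps = 401/9 + (1/9)Q; the wedge Ps − Pb = 65 gives 401/9 + (1/9)Q − (299.5 - 0.25Q) = 65, so Q' = 886.
Then Pb = 299.5 − 0.25·886 = 78 and Ps = 401/9 + (1/9)·886 = 143.
Government outlay = subsidy × quantity = 65 × 886 = 57590.

Government cost = £57590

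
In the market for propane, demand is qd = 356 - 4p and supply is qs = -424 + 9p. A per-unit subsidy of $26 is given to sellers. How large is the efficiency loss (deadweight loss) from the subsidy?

Deadweight loss = $936

Pre-subsidy: 356 - 4p = -424 + 9p gives p* = 60, q* = 116.
With the subsidy, sellers receive ps = pb + 26 for each unit, where pb is the price buyers pay.
Supply in terms of pb becomes qs = -424 + 9(pb + 26) = -190 + 9pb. Setting this equal to demand: 356 - 4pb = -190 + 9pb, so pb = 42.
Sellers receive ps = 42 + 26 = 68; q' = 356 − 4·42 = 188.
The subsidy expands output by 188 − 116 = 72 past the efficient level; on those units the gap between marginal cost and willingness to pay runs from 0 up to 26.
DWL = ½ × 26 × 72 = 936.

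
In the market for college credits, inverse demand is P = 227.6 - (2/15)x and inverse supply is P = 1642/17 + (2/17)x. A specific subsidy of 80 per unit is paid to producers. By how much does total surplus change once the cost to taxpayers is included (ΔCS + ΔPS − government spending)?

Pre-subsidy: 227.6 - (2/15)x = 1642/17 + (2/17)x gives x* = 522 and P* = 158.
With the subsidy, sellers receive Ps = Pb + 80 for each unit, where Pb is the price buyers pay.
On the curves, Pb = 227.6 - (2/15)x and Ps = 1642/17 + (2/17)x; the wedge Ps − Pb = 80 gives 1642/17 + (2/17)x − (227.6 - (2/15)x) = 80, so x' = 840.75.
Then Pb = 227.6 − (2/15)·840.75 = 115.5 and Ps = 1642/17 + (2/17)·840.75 = 195.5.
ΔCS = ½(522 + 840.75)(158 − 115.5) = 28958.4375; ΔPS = ½(522 + 840.75)(195.5 − 158) = 25551.5625.
Government spending = 80 × 840.75 = 67260.
Net change = 28958.4375 + 25551.5625 − 67260 = -12750. The loss equals the DWL triangle ½·80·318.75.

Net change in total surplus = -12750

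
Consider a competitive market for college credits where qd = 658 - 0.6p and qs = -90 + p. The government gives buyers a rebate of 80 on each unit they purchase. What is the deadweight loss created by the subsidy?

Pre-subsidy: 658 - 0.6p = -90 + p gives p* = 467.5, q* = 377.5.
With the rebate, buyers effectively pay pb = ps − 80, where ps is the price sellers receive.
Demand in terms of ps becomes qd = 658 − 0.6(ps − 80) = 706 - 0.6ps. Setting this equal to supply: 706 - 0.6ps = -90 + ps, so ps = 497.5.
Buyers pay pb = 497.5 − 80 = 417.5; q' = -90 + 1·497.5 = 407.5.
The subsidy expands output by 407.5 − 377.5 = 30 past the efficient level; on those units the gap between marginal cost and willingness to pay runs from 0 up to 80.
DWL = ½ × 80 × 30 = 1200.

Deadweight loss = 1200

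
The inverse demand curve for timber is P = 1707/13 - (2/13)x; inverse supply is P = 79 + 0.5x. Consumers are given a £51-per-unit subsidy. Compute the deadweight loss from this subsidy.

Pre-subsidy: 1707/13 - (2/13)x = 79 + 0.5x gives x* = 80 and P* = 119.
With the rebate, buyers effectively pay Pb = Ps − 51, where Ps is the price sellers receive.
On the curves, Pb = 1707/13 - (2/13)x and Ps = 79 + 0.5x; the wedge Ps − Pb = 51 gives 79 + 0.5x − (1707/13 - (2/13)x) = 51, so x' = 158.
Then Pb = 1707/13 − (2/13)·158 = 107 and Ps = 79 + 0.5·158 = 158.
The subsidy expands output by 158 − 80 = 78 past the efficient level; on those units the gap between marginal cost and willingness to pay runs from 0 up to 51.
DWL = ½ × 51 × 78 = 1989.

Deadweight loss = £1989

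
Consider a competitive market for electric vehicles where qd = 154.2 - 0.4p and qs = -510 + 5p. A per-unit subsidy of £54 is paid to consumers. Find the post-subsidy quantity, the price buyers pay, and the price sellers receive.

Pre-subsidy: 154.2 - 0.4p = -510 + 5p gives p* = 123, q* = 105.
With the rebate, buyers effectively pay pb = ps − 54, where ps is the price sellers receive.
Demand in terms of ps becomes qd = 154.2 − 0.4(ps − 54) = 175.8 - 0.4ps. Setting this equal to supply: 175.8 - 0.4ps = -510 + 5ps, so ps = 127.
Buyers pay pb = 127 − 54 = 73; q' = -510 + 5·127 = 125.

q' = 125; buyers pay £73; sellers receive £127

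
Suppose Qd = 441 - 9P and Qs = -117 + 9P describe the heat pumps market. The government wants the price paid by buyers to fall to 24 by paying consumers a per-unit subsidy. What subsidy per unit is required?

Required subsidy s = 14 per unit

At a buyer price of 24, quantity demanded is 441 − 9·24 = 225.
Sellers supply 225 only when they receive Ps with -117 + 9·Ps = 225, i.e. Ps = 38.
s = Ps − Pb = 38 − 24 = 14.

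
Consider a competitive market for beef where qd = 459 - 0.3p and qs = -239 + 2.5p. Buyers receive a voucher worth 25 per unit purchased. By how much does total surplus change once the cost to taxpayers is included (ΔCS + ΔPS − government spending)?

Net change in total surplus = -9375/112

Pre-subsidy: 459 - 0.3p = -239 + 2.5p gives p* = 1745/7, q* = 5379/14.
With the rebate, buyers effectively pay pb = ps − 25, where ps is the price sellers receive.
Demand in terms of ps becomes qd = 459 − 0.3(ps − 25) = 466.5 - 0.3ps. Setting this equal to supply: 466.5 - 0.3ps = -239 + 2.5ps, so ps = 7055/28.
Buyers pay pb = 7055/28 − 25 = 6355/28; q' = -239 + 2.5·(7055/28) = 21891/56.
ΔCS = ½(5379/14 + 21891/56)(1745/7 − 6355/28) = 3875625/448; ΔPS = ½(5379/14 + 21891/56)(7055/28 − 1745/7) = 465075/448.
Government spending = 25 × 21891/56 = 547275/56.
Net change = 3875625/448 + 465075/448 − 547275/56 = -9375/112. The loss equals the DWL triangle ½·25·375/56.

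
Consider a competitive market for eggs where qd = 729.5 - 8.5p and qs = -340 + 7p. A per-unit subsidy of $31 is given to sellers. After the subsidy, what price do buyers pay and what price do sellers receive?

Buyers pay $55; sellers receive $86

Pre-subsidy: 729.5 - 8.5p = -340 + 7p gives p* = 69, q* = 143.
With the subsidy, sellers receive ps = pb + 31 for each unit, where pb is the price buyers pay.
Supply in terms of pb becomes qs = -340 + 7(pb + 31) = -123 + 7pb. Setting this equal to demand: 729.5 - 8.5pb = -123 + 7pb, so pb = 55.
Sellers receive ps = 55 + 31 = 86; q' = 729.5 − 8.5·55 = 262.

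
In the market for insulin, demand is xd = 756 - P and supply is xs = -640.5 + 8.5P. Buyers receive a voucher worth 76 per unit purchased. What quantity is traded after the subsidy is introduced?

Pre-subsidy: 756 - P = -640.5 + 8.5P gives P* = 147, x* = 609.
With the rebate, buyers effectively pay Pb = Ps − 76, where Ps is the price sellers receive.
Demand in terms of Ps becomes xd = 756 − 1(Ps − 76) = 832 - Ps. Setting this equal to supply: 832 - Ps = -640.5 + 8.5Ps, so Ps = 155.
Buyers pay Pb = 155 − 76 = 79; x' = -640.5 + 8.5·155 = 677.

x' = 677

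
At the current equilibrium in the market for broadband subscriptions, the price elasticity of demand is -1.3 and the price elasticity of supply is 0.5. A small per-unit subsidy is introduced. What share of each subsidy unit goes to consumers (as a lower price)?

For a small subsidy around the equilibrium, the benefit split depends on the relative slopes, which at a point are proportional to the elasticities.
Buyer share = εs/(εs + |εd|) = 0.5/(0.5 + 1.3) = 5/18; seller share = |εd|/(εs + |εd|) = 13/18.

Consumer share = 5/18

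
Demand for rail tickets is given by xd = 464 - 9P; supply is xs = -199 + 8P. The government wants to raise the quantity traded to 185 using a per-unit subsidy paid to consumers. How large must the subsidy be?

At x = 185, invert demand for the buyer price: Pb = (464 − 185)/9 = 31; invert supply for the seller price: Ps = (185 − (-199))/8 = 48.
The subsidy must fill the gap: s = Ps − Pb = 48 − 31 = 17.

Required subsidy s = 17 per unit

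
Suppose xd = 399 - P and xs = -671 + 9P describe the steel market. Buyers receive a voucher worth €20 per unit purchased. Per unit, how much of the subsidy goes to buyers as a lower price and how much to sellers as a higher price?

Pre-subsidy: 399 - P = -671 + 9P gives P* = 107, x* = 292.
With the rebate, buyers effectively pay Pb = Ps − 20, where Ps is the price sellers receive.
Demand in terms of Ps becomes xd = 399 − 1(Ps − 20) = 419 - Ps. Setting this equal to supply: 419 - Ps = -671 + 9Ps, so Ps = 109.
Buyers pay Pb = 109 − 20 = 89; x' = -671 + 9·109 = 310.
Buyers' price falls by P* − Pb = 107 − 89 = 18; sellers' price rises by Ps − P* = 109 − 107 = 2.

Buyers gain €18 per unit; sellers gain €2 per unit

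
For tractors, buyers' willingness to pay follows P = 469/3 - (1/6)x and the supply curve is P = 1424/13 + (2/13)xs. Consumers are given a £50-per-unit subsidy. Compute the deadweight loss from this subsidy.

Pre-subsidy: 469/3 - (1/6)x = 1424/13 + (2/13)x gives x* = 146 and P* = 132.
With the rebate, buyers effectively pay Pb = Ps − 50, where Ps is the price sellers receive.
On the curves, Pb = 469/3 - (1/6)x and Ps = 1424/13 + (2/13)x; the wedge Ps − Pb = 50 gives 1424/13 + (2/13)x − (469/3 - (1/6)x) = 50, so x' = 302.
Then Pb = 469/3 − (1/6)·302 = 106 and Ps = 1424/13 + (2/13)·302 = 156.
The subsidy expands output by 302 − 146 = 156 past the efficient level; on those units the gap between marginal cost and willingness to pay runs from 0 up to 50.
DWL = ½ × 50 × 156 = 3900.

Deadweight loss = £3900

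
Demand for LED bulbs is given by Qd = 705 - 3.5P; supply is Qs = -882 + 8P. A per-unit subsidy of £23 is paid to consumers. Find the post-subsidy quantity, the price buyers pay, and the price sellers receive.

Pre-subsidy: 705 - 3.5P = -882 + 8P gives P* = 138, Q* = 222.
With the rebate, buyers effectively pay Pb = Ps − 23, where Ps is the price sellers receive.
Demand in terms of Ps becomes Qd = 705 − 3.5(Ps − 23) = 785.5 - 3.5Ps. Setting this equal to supply: 785.5 - 3.5Ps = -882 + 8Ps, so Ps = 145.
Buyers pay Pb = 145 − 23 = 122; Q' = -882 + 8·145 = 278.

Q' = 278; buyers pay £122; sellers receive £145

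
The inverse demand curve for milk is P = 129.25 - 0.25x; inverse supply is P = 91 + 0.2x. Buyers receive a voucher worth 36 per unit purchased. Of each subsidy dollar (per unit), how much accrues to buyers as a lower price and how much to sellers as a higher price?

Buyers gain 20 per unit; sellers gain 16 per unit

Pre-subsidy: 129.25 - 0.25x = 91 + 0.2x gives x* = 85 and P* = 108.
With the rebate, buyers effectively pay Pb = Ps − 36, where Ps is the price sellers receive.
On the curves, Pb = 129.25 - 0.25x and Ps = 91 + 0.2x; the wedge Ps − Pb = 36 gives 91 + 0.2x − (129.25 - 0.25x) = 36, so x' = 165.
Then Pb = 129.25 − 0.25·165 = 88 and Ps = 91 + 0.2·165 = 124.
Buyers' price falls by P* − Pb = 108 − 88 = 20; sellers' price rises by Ps − P* = 124 − 108 = 16.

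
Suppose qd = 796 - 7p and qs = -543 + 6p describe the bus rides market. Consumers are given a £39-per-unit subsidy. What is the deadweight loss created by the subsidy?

Deadweight loss = £2457

Pre-subsidy: 796 - 7p = -543 + 6p gives p* = 103, q* = 75.
With the rebate, buyers effectively pay pb = ps − 39, where ps is the price sellers receive.
Demand in terms of ps becomes qd = 796 − 7(ps − 39) = 1069 - 7ps. Setting this equal to supply: 1069 - 7ps = -543 + 6ps, so ps = 124.
Buyers pay pb = 124 − 39 = 85; q' = -543 + 6·124 = 201.
The subsidy expands output by 201 − 75 = 126 past the efficient level; on those units the gap between marginal cost and willingness to pay runs from 0 up to 39.
DWL = ½ × 39 × 126 = 2457.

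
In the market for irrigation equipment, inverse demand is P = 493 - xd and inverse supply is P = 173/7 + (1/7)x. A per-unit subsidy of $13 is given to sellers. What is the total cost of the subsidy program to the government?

Pre-subsidy: 493 - x = 173/7 + (1/7)x gives x* = 409.75 and P* = 83.25.
With the subsidy, sellers receive Ps = Pb + 13 for each unit, where Pb is the price buyers pay.
On the curves, Pb = 493 - x and Ps = 173/7 + (1/7)x; the wedge Ps − Pb = 13 gives 173/7 + (1/7)x − (493 - x) = 13, so x' = 421.125.
Then Pb = 493 − 1·421.125 = 71.875 and Ps = 173/7 + (1/7)·421.125 = 84.875.
Government outlay = subsidy × quantity = 13 × 421.125 = 5474.625.

Government cost = $5474.625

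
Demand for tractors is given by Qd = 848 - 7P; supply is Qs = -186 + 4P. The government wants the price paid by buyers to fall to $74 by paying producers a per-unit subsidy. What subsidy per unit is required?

Required subsidy s = $55 per unit

At a buyer price of 74, quantity demanded is 848 − 7·74 = 330.
Sellers supply 330 only when they receive Ps with -186 + 4·Ps = 330, i.e. Ps = 129.
s = Ps − Pb = 129 − 74 = 55.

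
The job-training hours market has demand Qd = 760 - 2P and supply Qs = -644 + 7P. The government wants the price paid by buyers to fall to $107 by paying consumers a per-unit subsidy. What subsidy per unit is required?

At a buyer price of 107, quantity demanded is 760 − 2·107 = 546.
Sellers supply 546 only when they receive Ps with -644 + 7·Ps = 546, i.e. Ps = 170.
s = Ps − Pb = 170 − 107 = 63.

Required subsidy s = $63 per unit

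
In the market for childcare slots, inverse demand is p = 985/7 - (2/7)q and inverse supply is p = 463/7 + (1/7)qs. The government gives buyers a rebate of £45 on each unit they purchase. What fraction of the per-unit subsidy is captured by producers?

Pre-subsidy: 985/7 - (2/7)q = 463/7 + (1/7)q gives q* = 174 and p* = 91.
With the rebate, buyers effectively pay pb = ps − 45, where ps is the price sellers receive.
On the curves, pb = 985/7 - (2/7)q and ps = 463/7 + (1/7)q; the wedge ps − pb = 45 gives 463/7 + (1/7)q − (985/7 - (2/7)q) = 45, so q' = 279.
Then pb = 985/7 − (2/7)·279 = 61 and ps = 463/7 + (1/7)·279 = 106.
Buyers' price falls by p* − pb = 91 − 61 = 30; sellers' price rises by ps − p* = 106 − 91 = 15.
So producers capture 15/45 = 1/3 of each unit of subsidy.

Producer share = 1/3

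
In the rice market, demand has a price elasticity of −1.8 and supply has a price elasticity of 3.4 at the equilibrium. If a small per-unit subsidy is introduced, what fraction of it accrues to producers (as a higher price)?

Producer share = 9/26

For a small subsidy around the equilibrium, the benefit split depends on the relative slopes, which at a point are proportional to the elasticities.
Buyer share = εs/(εs + |εd|) = 3.4/(3.4 + 1.8) = 17/26; seller share = |εd|/(εs + |εd|) = 9/26.
So producers capture 9/26 of the subsidy.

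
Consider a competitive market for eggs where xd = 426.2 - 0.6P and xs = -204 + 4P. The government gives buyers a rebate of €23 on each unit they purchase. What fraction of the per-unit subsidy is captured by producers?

Pre-subsidy: 426.2 - 0.6P = -204 + 4P gives P* = 137, x* = 344.
With the rebate, buyers effectively pay Pb = Ps − 23, where Ps is the price sellers receive.
Demand in terms of Ps becomes xd = 426.2 − 0.6(Ps − 23) = 440 - 0.6Ps. Setting this equal to supply: 440 - 0.6Ps = -204 + 4Ps, so Ps = 140.
Buyers pay Pb = 140 − 23 = 117; x' = -204 + 4·140 = 356.
Buyers' price falls by P* − Pb = 137 − 117 = 20; sellers' price rises by Ps − P* = 140 − 137 = 3.
So producers capture 3/23 = 3/23 of each unit of subsidy.

Producer share = 3/23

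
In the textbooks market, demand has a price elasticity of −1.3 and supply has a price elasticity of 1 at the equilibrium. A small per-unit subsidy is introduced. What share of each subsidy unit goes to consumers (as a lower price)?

Consumer share = 10/23

For a small subsidy around the equilibrium, the benefit split depends on the relative slopes, which at a point are proportional to the elasticities.
Buyer share = εs/(εs + |εd|) = 1/(1 + 1.3) = 10/23; seller share = |εd|/(εs + |εd|) = 13/23.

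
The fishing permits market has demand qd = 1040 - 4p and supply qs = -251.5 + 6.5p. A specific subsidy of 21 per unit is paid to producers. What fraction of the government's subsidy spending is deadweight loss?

Pre-subsidy: 1040 - 4p = -251.5 + 6.5p gives p* = 123, q* = 548.
With the subsidy, sellers receive ps = pb + 21 for each unit, where pb is the price buyers pay.
Supply in terms of pb becomes qs = -251.5 + 6.5(pb + 21) = -115 + 6.5pb. Setting this equal to demand: 1040 - 4pb = -115 + 6.5pb, so pb = 110.
Sellers receive ps = 110 + 21 = 131; q' = 1040 − 4·110 = 600.
ΔCS = ½(548 + 600)(123 − 110) = 7462; ΔPS = ½(548 + 600)(131 − 123) = 4592.
Government spending = 21 × 600 = 12600.
DWL = ½ × 21 × (600 − 548) = 546; fraction = 546 / 12600 = 13/300.

DWL / government spending = 13/300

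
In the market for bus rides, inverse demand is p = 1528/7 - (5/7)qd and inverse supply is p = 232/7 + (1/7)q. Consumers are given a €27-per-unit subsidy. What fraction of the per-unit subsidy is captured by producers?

Producer share = 1/6

Pre-subsidy: 1528/7 - (5/7)q = 232/7 + (1/7)q gives q* = 216 and p* = 64.
With the rebate, buyers effectively pay pb = ps − 27, where ps is the price sellers receive.
On the curves, pb = 1528/7 - (5/7)q and ps = 232/7 + (1/7)q; the wedge ps − pb = 27 gives 232/7 + (1/7)q − (1528/7 - (5/7)q) = 27, so q' = 247.5.
Then pb = 1528/7 − (5/7)·247.5 = 41.5 and ps = 232/7 + (1/7)·247.5 = 68.5.
Buyers' price falls by p* − pb = 64 − 41.5 = 22.5; sellers' price rises by ps − p* = 68.5 − 64 = 4.5.
So producers capture 4.5/27 = 1/6 of each unit of subsidy.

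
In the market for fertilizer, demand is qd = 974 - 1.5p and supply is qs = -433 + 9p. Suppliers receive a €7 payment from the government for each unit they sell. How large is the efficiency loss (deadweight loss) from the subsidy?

Pre-subsidy: 974 - 1.5p = -433 + 9p gives p* = 134, q* = 773.
With the subsidy, sellers receive ps = pb + 7 for each unit, where pb is the price buyers pay.
Supply in terms of pb becomes qs = -433 + 9(pb + 7) = -370 + 9pb. Setting this equal to demand: 974 - 1.5pb = -370 + 9pb, so pb = 128.
Sellers receive ps = 128 + 7 = 135; q' = 974 − 1.5·128 = 782.
The subsidy expands output by 782 − 773 = 9 past the efficient level; on those units the gap between marginal cost and willingness to pay runs from 0 up to 7.
DWL = ½ × 7 × 9 = 31.5.

Deadweight loss = €31.5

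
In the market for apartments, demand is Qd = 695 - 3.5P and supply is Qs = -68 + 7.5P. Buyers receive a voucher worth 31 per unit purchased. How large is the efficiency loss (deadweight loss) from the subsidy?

Deadweight loss = 100905/88

Pre-subsidy: 695 - 3.5P = -68 + 7.5P gives P* = 763/11, Q* = 9949/22.
With the rebate, buyers effectively pay Pb = Ps − 31, where Ps is the price sellers receive.
Demand in terms of Ps becomes Qd = 695 − 3.5(Ps − 31) = 803.5 - 3.5Ps. Setting this equal to supply: 803.5 - 3.5Ps = -68 + 7.5Ps, so Ps = 1743/22.
Buyers pay Pb = 1743/22 − 31 = 1061/22; Q' = -68 + 7.5·(1743/22) = 23153/44.
The subsidy expands output by 23153/44 − 9949/22 = 3255/44 past the efficient level; on those units the gap between marginal cost and willingness to pay runs from 0 up to 31.
DWL = ½ × 31 × 3255/44 = 100905/88.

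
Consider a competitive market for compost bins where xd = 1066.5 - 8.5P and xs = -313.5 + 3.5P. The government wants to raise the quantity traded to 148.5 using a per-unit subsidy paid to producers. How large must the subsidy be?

Required subsidy s = 24 per unit

At x = 148.5, invert demand for the buyer price: Pb = (1066.5 − 148.5)/8.5 = 108; invert supply for the seller price: Ps = (148.5 − (-313.5))/3.5 = 132.
The subsidy must fill the gap: s = Ps − Pb = 132 − 108 = 24.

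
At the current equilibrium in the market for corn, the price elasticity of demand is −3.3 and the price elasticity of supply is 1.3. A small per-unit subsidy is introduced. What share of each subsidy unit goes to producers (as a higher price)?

Producer share = 33/46

For a small subsidy around the equilibrium, the benefit split depends on the relative slopes, which at a point are proportional to the elasticities.
Buyer share = εs/(εs + |εd|) = 1.3/(1.3 + 3.3) = 13/46; seller share = |εd|/(εs + |εd|) = 33/46.
So producers capture 33/46 of the subsidy.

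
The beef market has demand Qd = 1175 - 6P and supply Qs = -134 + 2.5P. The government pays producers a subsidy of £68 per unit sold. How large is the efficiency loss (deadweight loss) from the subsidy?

Pre-subsidy: 1175 - 6P = -134 + 2.5P gives P* = 154, Q* = 251.
With the subsidy, sellers receive Ps = Pb + 68 for each unit, where Pb is the price buyers pay.
Supply in terms of Pb becomes Qs = -134 + 2.5(Pb + 68) = 36 + 2.5Pb. Setting this equal to demand: 1175 - 6Pb = 36 + 2.5Pb, so Pb = 134.
Sellers receive Ps = 134 + 68 = 202; Q' = 1175 − 6·134 = 371.
The subsidy expands output by 371 − 251 = 120 past the efficient level; on those units the gap between marginal cost and willingness to pay runs from 0 up to 68.
DWL = ½ × 68 × 120 = 4080.

Deadweight loss = £4080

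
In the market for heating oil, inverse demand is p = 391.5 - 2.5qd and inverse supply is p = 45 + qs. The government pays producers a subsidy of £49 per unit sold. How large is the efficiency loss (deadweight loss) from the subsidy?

Pre-subsidy: 391.5 - 2.5q = 45 + q gives q* = 99 and p* = 144.
With the subsidy, sellers receive ps = pb + 49 for each unit, where pb is the price buyers pay.
On the curves, pb = 391.5 - 2.5q and ps = 45 + q; the wedge ps − pb = 49 gives 45 + q − (391.5 - 2.5q) = 49, so q' = 113.
Then pb = 391.5 − 2.5·113 = 109 and ps = 45 + 1·113 = 158.
The subsidy expands output by 113 − 99 = 14 past the efficient level; on those units the gap between marginal cost and willingness to pay runs from 0 up to 49.
DWL = ½ × 49 × 14 = 343.

Deadweight loss = £343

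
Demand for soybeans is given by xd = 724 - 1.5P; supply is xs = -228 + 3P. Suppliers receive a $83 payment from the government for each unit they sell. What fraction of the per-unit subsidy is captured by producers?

Pre-subsidy: 724 - 1.5P = -228 + 3P gives P* = 1904/9, x* = 1220/3.
With the subsidy, sellers receive Ps = Pb + 83 for each unit, where Pb is the price buyers pay.
Supply in terms of Pb becomes xs = -228 + 3(Pb + 83) = 21 + 3Pb. Setting this equal to demand: 724 - 1.5Pb = 21 + 3Pb, so Pb = 1406/9.
Sellers receive Ps = 1406/9 + 83 = 2153/9; x' = 724 − 1.5·(1406/9) = 1469/3.
Buyers' price falls by P* − Pb = 1904/9 − 1406/9 = 166/3; sellers' price rises by Ps − P* = 2153/9 − 1904/9 = 83/3.
So producers capture (83/3)/83 = 1/3 of each unit of subsidy.

Producer share = 1/3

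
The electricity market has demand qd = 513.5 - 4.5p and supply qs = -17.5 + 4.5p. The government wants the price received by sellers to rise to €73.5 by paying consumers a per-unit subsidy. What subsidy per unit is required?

Required subsidy s = €29 per unit

At a seller price of 73.5, quantity supplied is -17.5 + 4.5·73.5 = 313.25.
Buyers absorb 313.25 only when they pay pb with 513.5 − 4.5·pb = 313.25, i.e. pb = 44.5.
s = ps − pb = 73.5 − 44.5 = 29.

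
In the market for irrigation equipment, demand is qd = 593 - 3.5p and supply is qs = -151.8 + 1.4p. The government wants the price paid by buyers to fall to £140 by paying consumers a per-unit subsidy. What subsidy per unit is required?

At a buyer price of 140, quantity demanded is 593 − 3.5·140 = 103.
Sellers supply 103 only when they receive ps with -151.8 + 1.4·ps = 103, i.e. ps = 182.
s = ps − pb = 182 − 140 = 42.

Required subsidy s = £42 per unit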